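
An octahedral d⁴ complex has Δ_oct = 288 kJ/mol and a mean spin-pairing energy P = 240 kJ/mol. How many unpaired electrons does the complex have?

2

Since Δ_oct = 288 kJ/mol > P = 240 kJ/mol, the complex adopts the low-spin configuration.
That gives t₂g⁴ eg⁰.
Unpaired electrons: 2.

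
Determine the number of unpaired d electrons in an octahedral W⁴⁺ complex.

W⁴⁺: group 6, so d-count = 6 − 4 = 2.
For octahedral d² the high- and low-spin configurations coincide.
Configuration: t₂g² eg⁰, giving 2 unpaired electrons.

2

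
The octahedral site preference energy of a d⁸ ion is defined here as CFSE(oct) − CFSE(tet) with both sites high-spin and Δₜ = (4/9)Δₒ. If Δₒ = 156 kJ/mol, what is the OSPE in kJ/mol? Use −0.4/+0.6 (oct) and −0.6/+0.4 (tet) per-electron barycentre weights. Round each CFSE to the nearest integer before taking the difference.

Octahedral high-spin t₂g⁶ eg²: CFSE = -1.2 × 156 = -187 kJ/mol.
Tetrahedral e⁴ t₂⁴ gives -0.8Δₜ = -0.8 × (4/9) × 156 = -55 kJ/mol.
OSPE = -187 − (-55) = -132 kJ/mol.

-132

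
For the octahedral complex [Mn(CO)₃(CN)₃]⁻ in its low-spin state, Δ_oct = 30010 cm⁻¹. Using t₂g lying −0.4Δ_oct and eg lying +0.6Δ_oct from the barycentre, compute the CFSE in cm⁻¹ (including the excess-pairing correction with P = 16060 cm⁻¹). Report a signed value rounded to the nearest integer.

-27900

Ligand charges: 3×(+0) from CO and 3×(-1) from CN⁻ sum to -3; with overall charge -1, Mn is +2.
Group 7 minus oxidation state +2 gives a d⁵ configuration for Mn²⁺.
Configuration: t₂g⁵ eg⁰.
Orbital CFSE = 5(-0.4) + 0(0.6) = -2.0Δ_oct = -2.0 × 30010 = -60020 cm⁻¹.
High-spin d⁵ would be t₂g³ eg² with 0 pairs; low-spin has 2, so 2 excess pairs cost +2P = +32120 cm⁻¹.
Overall CFSE = -60020 + 32120 = -27900 cm⁻¹.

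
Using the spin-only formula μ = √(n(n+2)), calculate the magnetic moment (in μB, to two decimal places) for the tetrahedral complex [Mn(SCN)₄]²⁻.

Each SCN⁻ contributes -1; 4 × (-1) = -4. With overall charge -2, Mn is in the +2 oxidation state.
Mn is in group 7, so Mn²⁺ is d⁵ (7 − 2 = 5).
Tetrahedral fields are weak (Δₜ ≈ 4/9 Δₒ), so electrons fill high-spin.
Configuration: e² t₂³ → 5 unpaired electrons.
μ(spin-only) = √[5(5+2)] = √35 ≈ 5.92 μB.

5.92 μB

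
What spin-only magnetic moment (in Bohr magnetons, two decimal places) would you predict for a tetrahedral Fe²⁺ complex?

4.90 Bohr magnetons

Fe²⁺: group 8, so d-count = 8 − 2 = 6.
Tetrahedral splitting is small, so the complex is high-spin.
Configuration: e³ t₂³ → 4 unpaired electrons.
μ(spin-only) = √[4(4+2)] = √24 ≈ 4.90 Bohr magnetons.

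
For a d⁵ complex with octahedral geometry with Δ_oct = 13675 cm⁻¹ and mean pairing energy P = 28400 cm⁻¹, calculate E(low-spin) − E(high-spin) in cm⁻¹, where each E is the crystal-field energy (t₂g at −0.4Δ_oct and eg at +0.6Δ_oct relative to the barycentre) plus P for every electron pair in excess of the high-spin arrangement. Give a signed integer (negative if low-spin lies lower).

29450

High-spin: t₂g³ eg², CFSE = 0.0Δ_oct = 0 cm⁻¹.
For low-spin the configuration is t₂g⁵ eg⁰: orbital energy -2.0 × 13675 = -27350 cm⁻¹, and 2 additional pairs relative to high-spin add 56800 cm⁻¹, giving 29450 cm⁻¹.
E(LS) − E(HS) = 29450 − (0) = 29450 cm⁻¹.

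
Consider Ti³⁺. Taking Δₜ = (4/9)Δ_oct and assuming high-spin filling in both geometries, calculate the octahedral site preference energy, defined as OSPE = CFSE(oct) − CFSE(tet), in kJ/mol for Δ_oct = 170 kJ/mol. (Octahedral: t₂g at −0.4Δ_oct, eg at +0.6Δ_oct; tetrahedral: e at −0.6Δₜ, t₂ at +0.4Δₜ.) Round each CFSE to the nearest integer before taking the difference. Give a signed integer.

-23

Ti sits in group 4; removing 3 electrons leaves Ti³⁺ with 4 − 3 = 1 d electrons.
Octahedral high-spin t₂g¹ eg⁰: CFSE = -0.4 × 170 = -68 kJ/mol.
In a tetrahedral site the filling is e¹ t₂⁰: CFSE(tet) = -0.6Δₜ = -0.6 × (4/9)(170) = -45 kJ/mol.
OSPE = -68 − (-45) = -23 kJ/mol.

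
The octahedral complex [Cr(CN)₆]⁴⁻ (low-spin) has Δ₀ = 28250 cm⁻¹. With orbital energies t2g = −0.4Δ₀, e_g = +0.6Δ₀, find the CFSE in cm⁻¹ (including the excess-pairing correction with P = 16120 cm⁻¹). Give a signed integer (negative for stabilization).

-29080

Each CN⁻ contributes -1; 6 × (-1) = -6. With overall charge -4, Cr is in the +2 oxidation state.
Cr²⁺: group 6, so d-count = 6 − 2 = 4.
Electron filling gives t2g^4 e_g^0.
The orbital stabilization is -1.6Δ₀ = -1.6 × 28250 = -45200 cm⁻¹.
Pairing penalty: 1 pair vs 0 in the high-spin reference → 1 extra × P = 16120 cm⁻¹.
Net CFSE = -45200 + 16120 = -29080 cm⁻¹.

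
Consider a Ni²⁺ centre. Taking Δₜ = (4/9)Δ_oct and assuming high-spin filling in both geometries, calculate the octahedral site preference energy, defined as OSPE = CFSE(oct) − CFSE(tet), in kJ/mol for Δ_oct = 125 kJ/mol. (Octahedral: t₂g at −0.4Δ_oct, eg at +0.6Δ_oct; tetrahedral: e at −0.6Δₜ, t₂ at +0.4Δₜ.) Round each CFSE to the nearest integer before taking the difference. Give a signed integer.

Ni²⁺: group 10, so d-count = 10 − 2 = 8.
Octahedral high-spin t₂g⁶ eg²: CFSE = -1.2 × 125 = -150 kJ/mol.
In a tetrahedral site the filling is e⁴ t₂⁴: CFSE(tet) = -0.8Δₜ = -0.8 × (4/9)(125) = -44 kJ/mol.
Subtracting, OSPE = -150 − (-44) = -106 kJ/mol.

-106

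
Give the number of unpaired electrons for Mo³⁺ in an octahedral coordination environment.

3

Mo sits in group 6; removing 3 electrons leaves Mo³⁺ with 6 − 3 = 3 d electrons.
For octahedral d³ the high- and low-spin configurations coincide.
Configuration: t₂g³ eg⁰, giving 3 unpaired electrons.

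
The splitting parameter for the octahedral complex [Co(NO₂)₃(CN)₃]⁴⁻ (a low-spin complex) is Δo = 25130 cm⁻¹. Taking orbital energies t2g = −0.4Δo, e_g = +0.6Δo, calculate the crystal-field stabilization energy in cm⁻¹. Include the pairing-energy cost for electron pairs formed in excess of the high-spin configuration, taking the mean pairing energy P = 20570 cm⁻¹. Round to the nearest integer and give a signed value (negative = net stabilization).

Ligand charges: 3×(-1) from NO₂⁻ and 3×(-1) from CN⁻ sum to -6; with overall charge -4, Co is +2.
Co is in group 9, so Co²⁺ is d⁷ (9 − 2 = 7).
The d⁷ electrons fill as t2g^6 e_g^1.
Orbital CFSE = 6(-0.4) + 1(0.6) = -1.8Δo = -1.8 × 25130 = -45234 cm⁻¹.
Relative to high-spin t2g^5 e_g^2 (2 paired), the low-spin configuration has 1 additional pair, contributing +1 × 20570 = +20570 cm⁻¹.
Combining: -45234 + 20570 = -24664 cm⁻¹.

-24664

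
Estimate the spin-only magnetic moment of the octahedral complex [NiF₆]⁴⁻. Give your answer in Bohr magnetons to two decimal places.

2.83 Bohr magnetons

Each F⁻ contributes -1; 6 × (-1) = -6. With overall charge -4, Ni is in the +2 oxidation state.
Group 10 minus oxidation state +2 gives a d⁸ configuration for Ni²⁺.
Configuration: t₂g⁶ eg² → 2 unpaired electrons.
μ(spin-only) = √[2(2+2)] = √8 ≈ 2.83 Bohr magnetons.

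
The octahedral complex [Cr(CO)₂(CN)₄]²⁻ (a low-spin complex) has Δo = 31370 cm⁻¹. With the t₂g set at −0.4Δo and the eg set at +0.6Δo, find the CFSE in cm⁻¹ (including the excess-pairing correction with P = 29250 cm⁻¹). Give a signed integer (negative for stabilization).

-20942

Ligand charges: 2×(+0) from CO and 4×(-1) from CN⁻ sum to -4; with overall charge -2, Cr is +2.
Cr²⁺: group 6, so d-count = 6 − 2 = 4.
Electron filling gives t₂g⁴ eg⁰.
The orbital stabilization is -1.6Δo = -1.6 × 31370 = -50192 cm⁻¹.
High-spin d⁴ would be t₂g³ eg¹ with 0 pairs; low-spin has 1, so 1 excess pair costs +1P = +29250 cm⁻¹.
Combining: -50192 + 29250 = -20942 cm⁻¹.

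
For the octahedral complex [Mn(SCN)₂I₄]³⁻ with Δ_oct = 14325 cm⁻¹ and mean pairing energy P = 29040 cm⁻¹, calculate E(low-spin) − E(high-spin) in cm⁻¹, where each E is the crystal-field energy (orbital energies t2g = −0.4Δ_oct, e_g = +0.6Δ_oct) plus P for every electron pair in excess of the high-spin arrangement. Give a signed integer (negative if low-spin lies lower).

14715

Ligand charges: 2×(-1) from SCN⁻ and 4×(-1) from I⁻ sum to -6; with overall charge -3, Mn is +3.
Mn³⁺: group 7, so d-count = 7 − 3 = 4.
High-spin d⁴ fills as t2g^3 e_g^1 with CFSE 3(−0.4) + 1(+0.6) = -0.6Δ_oct = -8595 cm⁻¹.
Low-spin t2g^4 e_g^0 gives -1.6Δ_oct = -22920 cm⁻¹, but forming 1 extra pair costs 1P = 29040 cm⁻¹, so E(LS) = -22920 + 29040 = 6120 cm⁻¹.
The difference is 6120 − (-8595) = 14715 cm⁻¹, so high-spin lies lower.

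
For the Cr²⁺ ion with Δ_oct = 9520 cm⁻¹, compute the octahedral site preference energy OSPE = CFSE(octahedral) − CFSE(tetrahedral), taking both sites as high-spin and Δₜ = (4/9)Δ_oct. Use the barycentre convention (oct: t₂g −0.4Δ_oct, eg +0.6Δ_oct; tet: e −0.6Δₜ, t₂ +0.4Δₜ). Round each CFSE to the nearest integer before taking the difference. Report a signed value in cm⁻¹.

Cr is in group 6, so Cr²⁺ is d⁴ (6 − 2 = 4).
Octahedral high-spin t₂g³ eg¹: CFSE = -0.6 × 9520 = -5712 cm⁻¹.
Tetrahedral: e² t₂², CFSE = 2(−0.6) + 2(+0.4) = -0.4Δₜ = -0.4 × (4/9) × 9520 = -1692 cm⁻¹.
OSPE = CFSE(oct) − CFSE(tet) = -5712 − (-1692) = -4020 cm⁻¹.

-4020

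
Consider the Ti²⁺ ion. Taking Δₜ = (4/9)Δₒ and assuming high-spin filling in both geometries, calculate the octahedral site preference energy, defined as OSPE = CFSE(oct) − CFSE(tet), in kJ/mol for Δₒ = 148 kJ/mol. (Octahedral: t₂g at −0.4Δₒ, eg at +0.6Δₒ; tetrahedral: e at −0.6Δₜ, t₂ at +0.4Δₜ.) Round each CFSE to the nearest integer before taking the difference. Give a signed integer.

-39

Group 4 minus oxidation state +2 gives a d² configuration for Ti²⁺.
Octahedral high-spin t₂g² eg⁰: CFSE = -0.8 × 148 = -118 kJ/mol.
Tetrahedral: e² t₂⁰, CFSE = 2(−0.6) + 0(+0.4) = -1.2Δₜ = -1.2 × (4/9) × 148 = -79 kJ/mol.
OSPE = -118 − (-79) = -39 kJ/mol.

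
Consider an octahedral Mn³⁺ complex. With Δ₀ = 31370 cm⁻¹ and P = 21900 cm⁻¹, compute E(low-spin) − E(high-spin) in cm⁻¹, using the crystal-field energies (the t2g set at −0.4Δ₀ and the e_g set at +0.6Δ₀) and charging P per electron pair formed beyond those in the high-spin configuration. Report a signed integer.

-9470

Mn³⁺: group 7, so d-count = 7 − 3 = 4.
In the high-spin limit (t2g^3 e_g^1) the orbital term is -0.6Δ₀ = -18822 cm⁻¹, with no excess pairing.
Low-spin t2g^4 e_g^0 gives -1.6Δ₀ = -50192 cm⁻¹, but forming 1 extra pair costs 1P = 21900 cm⁻¹, so E(LS) = -50192 + 21900 = -28292 cm⁻¹.
The difference is -28292 − (-18822) = -9470 cm⁻¹, so low-spin lies lower.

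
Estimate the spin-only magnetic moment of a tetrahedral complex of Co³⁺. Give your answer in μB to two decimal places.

Co³⁺: group 9, so d-count = 9 − 3 = 6.
Tetrahedral fields are weak (Δₜ ≈ 4/9 Δₒ), so electrons fill high-spin.
Configuration: e^3 t2^3 → 4 unpaired electrons.
μ(spin-only) = √[4(4+2)] = √24 ≈ 4.90 μB.

4.90 μB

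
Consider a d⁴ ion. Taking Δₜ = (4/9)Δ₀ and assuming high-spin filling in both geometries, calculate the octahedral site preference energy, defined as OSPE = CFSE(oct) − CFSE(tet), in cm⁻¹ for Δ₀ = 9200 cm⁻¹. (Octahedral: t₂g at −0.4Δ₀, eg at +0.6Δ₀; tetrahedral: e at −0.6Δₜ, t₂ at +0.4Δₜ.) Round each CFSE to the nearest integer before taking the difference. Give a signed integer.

In an octahedral site d⁴ (HS) is t2g^3 e_g^1, giving CFSE(oct) = -0.6Δ₀ = -5520 cm⁻¹.
In a tetrahedral site the filling is e^2 t2^2: CFSE(tet) = -0.4Δₜ = -0.4 × (4/9)(9200) = -1636 cm⁻¹.
OSPE = -5520 − (-1636) = -3884 cm⁻¹.

-3884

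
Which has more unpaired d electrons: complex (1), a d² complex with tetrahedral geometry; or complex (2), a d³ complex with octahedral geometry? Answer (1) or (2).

(1): Tetrahedral splitting is small, so the complex is high-spin; e² t₂⁰ → 2 unpaired.
(2): t₂g³ eg⁰ → 3 unpaired.
So (2) has more unpaired electrons.

(2)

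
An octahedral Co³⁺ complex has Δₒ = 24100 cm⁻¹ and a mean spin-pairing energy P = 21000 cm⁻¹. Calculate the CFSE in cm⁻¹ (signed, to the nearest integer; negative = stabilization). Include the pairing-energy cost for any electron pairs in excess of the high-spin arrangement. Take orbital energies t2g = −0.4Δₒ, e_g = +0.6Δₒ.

Co³⁺: group 9, so d-count = 9 − 3 = 6.
Since Δₒ = 24100 cm⁻¹ > P = 21000 cm⁻¹, the complex adopts the low-spin configuration.
Configuration: t2g^6 e_g^0.
Orbital CFSE = -2.4Δₒ = -2.4 × 24100 = -57840 cm⁻¹.
Excess pairs vs high-spin: 3 − 1 = 2; pairing cost = +42000 cm⁻¹.
Net CFSE = -57840 + 42000 = -15840 cm⁻¹.

-15840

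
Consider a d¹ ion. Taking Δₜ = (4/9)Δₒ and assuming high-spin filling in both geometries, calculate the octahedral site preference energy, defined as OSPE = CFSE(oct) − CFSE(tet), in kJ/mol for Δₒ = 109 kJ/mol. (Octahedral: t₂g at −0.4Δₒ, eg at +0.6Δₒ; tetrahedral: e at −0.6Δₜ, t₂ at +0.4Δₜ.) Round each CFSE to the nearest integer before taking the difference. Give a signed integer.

In an octahedral site d¹ (HS) is t₂g¹ eg⁰, giving CFSE(oct) = -0.4Δₒ = -44 kJ/mol.
Tetrahedral e¹ t₂⁰ gives -0.6Δₜ = -0.6 × (4/9) × 109 = -29 kJ/mol.
OSPE = CFSE(oct) − CFSE(tet) = -44 − (-29) = -15 kJ/mol.

-15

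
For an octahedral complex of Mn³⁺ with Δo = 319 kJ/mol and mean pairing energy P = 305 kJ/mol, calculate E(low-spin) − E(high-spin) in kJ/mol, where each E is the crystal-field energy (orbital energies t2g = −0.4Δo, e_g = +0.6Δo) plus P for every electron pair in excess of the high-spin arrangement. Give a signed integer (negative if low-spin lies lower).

-14

Mn is in group 7, so Mn³⁺ is d⁴ (7 − 3 = 4).
High-spin d⁴ fills as t2g^3 e_g^1 with CFSE 3(−0.4) + 1(+0.6) = -0.6Δo = -191 kJ/mol.
Low-spin: t2g^4 e_g^0, orbital CFSE = -1.6Δo = -510 kJ/mol; plus 1 excess pair × P = +305 kJ/mol; total -205 kJ/mol.
Thus E(LS) − E(HS) = -14 kJ/mol.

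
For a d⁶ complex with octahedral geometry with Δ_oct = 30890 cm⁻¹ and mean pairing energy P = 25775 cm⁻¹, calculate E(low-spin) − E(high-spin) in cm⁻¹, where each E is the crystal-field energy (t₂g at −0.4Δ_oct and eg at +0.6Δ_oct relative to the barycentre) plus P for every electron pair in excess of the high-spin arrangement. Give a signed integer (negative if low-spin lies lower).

In the high-spin limit (t₂g⁴ eg²) the orbital term is -0.4Δ_oct = -12356 cm⁻¹, with no excess pairing.
Low-spin: t₂g⁶ eg⁰, orbital CFSE = -2.4Δ_oct = -74136 cm⁻¹; plus 2 excess pairs × P = +51550 cm⁻¹; total -22586 cm⁻¹.
Thus E(LS) − E(HS) = -10230 cm⁻¹.

-10230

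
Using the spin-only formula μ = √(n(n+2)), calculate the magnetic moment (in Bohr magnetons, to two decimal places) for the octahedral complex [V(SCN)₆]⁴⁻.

3.87 Bohr magnetons

Each SCN⁻ contributes -1; 6 × (-1) = -6. With overall charge -4, V is in the +2 oxidation state.
V²⁺: group 5, so d-count = 5 − 2 = 3.
For octahedral d³ the high- and low-spin configurations coincide.
Configuration: t₂g³ eg⁰ → 3 unpaired electrons.
μ(spin-only) = √[3(3+2)] = √15 ≈ 3.87 Bohr magnetons.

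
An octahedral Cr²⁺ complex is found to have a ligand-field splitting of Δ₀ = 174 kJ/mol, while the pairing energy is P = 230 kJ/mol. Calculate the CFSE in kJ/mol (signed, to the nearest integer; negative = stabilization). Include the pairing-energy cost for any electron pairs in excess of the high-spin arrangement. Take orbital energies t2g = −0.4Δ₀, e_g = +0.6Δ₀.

Group 6 minus oxidation state +2 gives a d⁴ configuration for Cr²⁺.
With Δ₀ < P the complex is high-spin.
Filling d⁴ accordingly: t2g^3 e_g^1.
Orbital CFSE = -0.6Δ₀ = -0.6 × 174 = -104 kJ/mol.
High-spin has no excess pairs, so no pairing correction applies.

-104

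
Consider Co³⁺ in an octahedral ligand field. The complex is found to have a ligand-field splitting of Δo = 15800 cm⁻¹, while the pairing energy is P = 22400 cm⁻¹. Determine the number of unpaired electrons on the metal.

4

Co sits in group 9; removing 3 electrons leaves Co³⁺ with 9 − 3 = 6 d electrons.
With Δo < P the complex is high-spin.
Configuration: t₂g⁴ eg².
Unpaired electrons: 4.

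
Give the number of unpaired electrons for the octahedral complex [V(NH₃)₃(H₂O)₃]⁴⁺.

Ligand charges: 3×(+0) from NH₃ and 3×(+0) from H₂O sum to +0; with overall charge +4, V is +4.
V sits in group 5; removing 4 electrons leaves V⁴⁺ with 5 − 4 = 1 d electrons.
Configuration: t₂g¹ eg⁰, giving 1 unpaired electron.

1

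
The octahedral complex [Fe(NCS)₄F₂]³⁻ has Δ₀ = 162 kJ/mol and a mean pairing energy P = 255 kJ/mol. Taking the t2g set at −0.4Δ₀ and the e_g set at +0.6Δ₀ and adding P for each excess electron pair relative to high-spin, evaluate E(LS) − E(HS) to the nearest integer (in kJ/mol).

Ligand charges: 4×(-1) from NCS⁻ and 2×(-1) from F⁻ sum to -6; with overall charge -3, Fe is +3.
Fe³⁺: group 8, so d-count = 8 − 3 = 5.
High-spin: t2g^3 e_g^2, CFSE = 0.0Δ₀ = 0 kJ/mol.
For low-spin the configuration is t2g^5 e_g^0: orbital energy -2.0 × 162 = -324 kJ/mol, and 2 additional pairs relative to high-spin add 510 kJ/mol, giving 186 kJ/mol.
E(LS) − E(HS) = 186 − (0) = 186 kJ/mol.

186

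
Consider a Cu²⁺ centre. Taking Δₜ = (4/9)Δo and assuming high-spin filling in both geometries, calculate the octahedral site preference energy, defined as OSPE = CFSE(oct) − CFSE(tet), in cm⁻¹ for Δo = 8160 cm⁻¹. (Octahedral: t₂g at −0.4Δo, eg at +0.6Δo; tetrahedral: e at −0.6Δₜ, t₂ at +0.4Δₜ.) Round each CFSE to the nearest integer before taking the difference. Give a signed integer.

Cu is in group 11, so Cu²⁺ is d⁹ (11 − 2 = 9).
In an octahedral site d⁹ (HS) is t₂g⁶ eg³, giving CFSE(oct) = -0.6Δo = -4896 cm⁻¹.
Tetrahedral: e⁴ t₂⁵, CFSE = 4(−0.6) + 5(+0.4) = -0.4Δₜ = -0.4 × (4/9) × 8160 = -1451 cm⁻¹.
Subtracting, OSPE = -4896 − (-1451) = -3445 cm⁻¹.

-3445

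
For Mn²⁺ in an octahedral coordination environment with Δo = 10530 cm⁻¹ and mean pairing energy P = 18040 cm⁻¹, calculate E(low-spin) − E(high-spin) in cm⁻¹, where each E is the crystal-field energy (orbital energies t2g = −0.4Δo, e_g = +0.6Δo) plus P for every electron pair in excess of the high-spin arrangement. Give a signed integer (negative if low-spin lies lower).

Mn²⁺: group 7, so d-count = 7 − 2 = 5.
High-spin d⁵ fills as t2g^3 e_g^2 with CFSE 3(−0.4) + 2(+0.6) = 0.0Δo = 0 cm⁻¹.
For low-spin the configuration is t2g^5 e_g^0: orbital energy -2.0 × 10530 = -21060 cm⁻¹, and 2 additional pairs relative to high-spin add 36080 cm⁻¹, giving 15020 cm⁻¹.
Thus E(LS) − E(HS) = 15020 cm⁻¹.

15020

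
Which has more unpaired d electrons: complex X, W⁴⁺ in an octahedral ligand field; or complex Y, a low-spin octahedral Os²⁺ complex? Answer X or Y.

X: Group 6 minus oxidation state +4 gives a d² configuration for W⁴⁺; t₂g² eg⁰ → 2 unpaired.
Y: Group 8 minus oxidation state +2 gives a d⁶ configuration for Os²⁺; t2g^6 e_g^0 → 0 unpaired.
So X has more unpaired electrons.

X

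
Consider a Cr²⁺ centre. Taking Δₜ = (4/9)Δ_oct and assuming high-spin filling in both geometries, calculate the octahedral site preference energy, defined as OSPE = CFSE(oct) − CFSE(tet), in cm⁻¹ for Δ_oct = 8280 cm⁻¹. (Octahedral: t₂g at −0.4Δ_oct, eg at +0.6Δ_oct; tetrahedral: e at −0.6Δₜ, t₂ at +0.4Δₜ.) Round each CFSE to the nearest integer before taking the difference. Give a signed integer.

-3496

Cr²⁺: group 6, so d-count = 6 − 2 = 4.
In an octahedral site d⁴ (HS) is t2g^3 e_g^1, giving CFSE(oct) = -0.6Δ_oct = -4968 cm⁻¹.
Tetrahedral e^2 t2^2 gives -0.4Δₜ = -0.4 × (4/9) × 8280 = -1472 cm⁻¹.
Subtracting, OSPE = -4968 − (-1472) = -3496 cm⁻¹.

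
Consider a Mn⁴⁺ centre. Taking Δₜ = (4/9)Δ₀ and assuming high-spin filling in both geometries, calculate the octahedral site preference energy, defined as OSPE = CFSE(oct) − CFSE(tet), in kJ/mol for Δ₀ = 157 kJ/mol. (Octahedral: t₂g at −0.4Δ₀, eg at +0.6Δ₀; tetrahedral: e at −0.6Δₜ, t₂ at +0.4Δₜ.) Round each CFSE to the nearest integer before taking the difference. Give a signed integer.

-132

Mn sits in group 7; removing 4 electrons leaves Mn⁴⁺ with 7 − 4 = 3 d electrons.
Octahedral high-spin t₂g³ eg⁰: CFSE = -1.2 × 157 = -188 kJ/mol.
Tetrahedral: e² t₂¹, CFSE = 2(−0.6) + 1(+0.4) = -0.8Δₜ = -0.8 × (4/9) × 157 = -56 kJ/mol.
OSPE = CFSE(oct) − CFSE(tet) = -188 − (-56) = -132 kJ/mol.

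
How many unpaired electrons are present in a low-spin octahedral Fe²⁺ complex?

0

Fe is in group 8, so Fe²⁺ is d⁶ (8 − 2 = 6).
Configuration: t₂g⁶ eg⁰, giving 0 unpaired electrons.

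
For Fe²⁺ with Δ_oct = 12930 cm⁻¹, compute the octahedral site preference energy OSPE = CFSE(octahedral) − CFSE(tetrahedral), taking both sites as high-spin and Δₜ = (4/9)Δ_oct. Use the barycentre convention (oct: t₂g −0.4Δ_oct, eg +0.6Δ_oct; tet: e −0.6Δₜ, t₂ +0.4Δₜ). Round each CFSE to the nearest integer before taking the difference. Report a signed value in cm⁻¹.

Fe sits in group 8; removing 2 electrons leaves Fe²⁺ with 8 − 2 = 6 d electrons.
In an octahedral site d⁶ (HS) is t₂g⁴ eg², giving CFSE(oct) = -0.4Δ_oct = -5172 cm⁻¹.
Tetrahedral: e³ t₂³, CFSE = 3(−0.6) + 3(+0.4) = -0.6Δₜ = -0.6 × (4/9) × 12930 = -3448 cm⁻¹.
OSPE = -5172 − (-3448) = -1724 cm⁻¹.

-1724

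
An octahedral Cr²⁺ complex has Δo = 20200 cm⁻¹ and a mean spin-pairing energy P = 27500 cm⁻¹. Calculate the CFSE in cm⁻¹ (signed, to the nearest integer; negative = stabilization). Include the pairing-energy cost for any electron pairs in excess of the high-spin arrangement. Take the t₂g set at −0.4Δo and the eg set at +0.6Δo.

Cr is in group 6, so Cr²⁺ is d⁴ (6 − 2 = 4).
Here Δo < P (20200 < 27500), so the high-spin state is favoured.
Filling d⁴ accordingly: t₂g³ eg¹.
Orbital CFSE = -0.6Δo = -0.6 × 20200 = -12120 cm⁻¹.
High-spin has no excess pairs, so no pairing correction applies.

-12120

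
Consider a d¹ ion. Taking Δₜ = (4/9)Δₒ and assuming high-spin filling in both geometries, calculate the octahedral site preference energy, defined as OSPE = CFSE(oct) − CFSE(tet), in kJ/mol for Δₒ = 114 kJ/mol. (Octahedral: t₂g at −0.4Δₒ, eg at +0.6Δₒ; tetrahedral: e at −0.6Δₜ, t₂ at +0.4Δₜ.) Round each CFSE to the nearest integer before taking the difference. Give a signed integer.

-16

Octahedral (high-spin): t₂g¹ eg⁰, CFSE = 1(−0.4) + 0(+0.6) = -0.4Δₒ = -0.4 × 114 = -46 kJ/mol.
In a tetrahedral site the filling is e¹ t₂⁰: CFSE(tet) = -0.6Δₜ = -0.6 × (4/9)(114) = -30 kJ/mol.
Subtracting, OSPE = -46 − (-30) = -16 kJ/mol.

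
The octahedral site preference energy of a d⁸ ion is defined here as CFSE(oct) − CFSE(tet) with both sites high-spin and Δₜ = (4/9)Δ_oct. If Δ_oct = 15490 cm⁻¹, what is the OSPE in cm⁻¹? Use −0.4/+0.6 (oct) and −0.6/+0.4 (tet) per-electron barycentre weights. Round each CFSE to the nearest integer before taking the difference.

Octahedral (high-spin): t₂g⁶ eg², CFSE = 6(−0.4) + 2(+0.6) = -1.2Δ_oct = -1.2 × 15490 = -18588 cm⁻¹.
Tetrahedral: e⁴ t₂⁴, CFSE = 4(−0.6) + 4(+0.4) = -0.8Δₜ = -0.8 × (4/9) × 15490 = -5508 cm⁻¹.
OSPE = -18588 − (-5508) = -13080 cm⁻¹.

-13080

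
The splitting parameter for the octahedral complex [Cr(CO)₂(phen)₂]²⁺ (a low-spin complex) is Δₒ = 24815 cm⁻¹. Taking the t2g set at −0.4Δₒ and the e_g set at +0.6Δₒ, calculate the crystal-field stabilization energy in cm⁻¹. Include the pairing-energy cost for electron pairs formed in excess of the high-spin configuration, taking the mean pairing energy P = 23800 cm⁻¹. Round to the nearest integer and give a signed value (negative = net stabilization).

-15904

Ligand charges: 2×(+0) from CO and 2×(+0) from phen sum to +0; with overall charge +2, Cr is +2.
Cr²⁺: group 6, so d-count = 6 − 2 = 4.
Configuration: t2g^4 e_g^0.
CFSE(orbital) = 4×(-0.4Δₒ) + 0×(0.6Δₒ) = -1.6Δₒ; with Δₒ = 24815 cm⁻¹ that is -39704 cm⁻¹.
Pairing penalty: 1 pair vs 0 in the high-spin reference → 1 extra × P = 23800 cm⁻¹.
Combining: -39704 + 23800 = -15904 cm⁻¹.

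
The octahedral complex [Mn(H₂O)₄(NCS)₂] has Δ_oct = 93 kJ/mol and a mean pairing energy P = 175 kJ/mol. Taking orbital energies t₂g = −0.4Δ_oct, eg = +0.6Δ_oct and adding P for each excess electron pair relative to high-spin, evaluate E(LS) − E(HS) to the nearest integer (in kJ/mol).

Ligand charges: 4×(+0) from H₂O and 2×(-1) from NCS⁻ sum to -2; with overall charge +0, Mn is +2.
Mn is in group 7, so Mn²⁺ is d⁵ (7 − 2 = 5).
In the high-spin limit (t₂g³ eg²) the orbital term is 0.0Δ_oct = 0 kJ/mol, with no excess pairing.
Low-spin: t₂g⁵ eg⁰, orbital CFSE = -2.0Δ_oct = -186 kJ/mol; plus 2 excess pairs × P = +350 kJ/mol; total 164 kJ/mol.
The difference is 164 − (0) = 164 kJ/mol, so high-spin lies lower.

164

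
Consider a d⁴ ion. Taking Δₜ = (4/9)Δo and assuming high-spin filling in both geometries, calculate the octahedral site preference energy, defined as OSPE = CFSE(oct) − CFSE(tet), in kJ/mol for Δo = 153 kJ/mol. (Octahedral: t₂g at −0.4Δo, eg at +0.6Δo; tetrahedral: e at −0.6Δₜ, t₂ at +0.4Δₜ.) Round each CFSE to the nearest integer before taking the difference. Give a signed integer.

Octahedral (high-spin): t2g^3 e_g^1, CFSE = 3(−0.4) + 1(+0.6) = -0.6Δo = -0.6 × 153 = -92 kJ/mol.
In a tetrahedral site the filling is e^2 t2^2: CFSE(tet) = -0.4Δₜ = -0.4 × (4/9)(153) = -27 kJ/mol.
Subtracting, OSPE = -92 − (-27) = -65 kJ/mol.

-65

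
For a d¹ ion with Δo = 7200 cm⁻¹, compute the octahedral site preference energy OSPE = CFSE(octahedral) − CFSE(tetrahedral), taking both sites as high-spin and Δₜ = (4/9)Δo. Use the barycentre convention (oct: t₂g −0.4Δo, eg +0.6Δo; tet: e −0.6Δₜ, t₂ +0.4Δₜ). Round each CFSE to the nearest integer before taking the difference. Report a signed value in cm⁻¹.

-960

Octahedral high-spin t2g^1 e_g^0: CFSE = -0.4 × 7200 = -2880 cm⁻¹.
In a tetrahedral site the filling is e^1 t2^0: CFSE(tet) = -0.6Δₜ = -0.6 × (4/9)(7200) = -1920 cm⁻¹.
OSPE = CFSE(oct) − CFSE(tet) = -2880 − (-1920) = -960 cm⁻¹.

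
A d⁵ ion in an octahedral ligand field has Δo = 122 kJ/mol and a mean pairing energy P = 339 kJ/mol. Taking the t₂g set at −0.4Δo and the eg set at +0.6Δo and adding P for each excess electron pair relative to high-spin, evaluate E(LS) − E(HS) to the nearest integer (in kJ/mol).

High-spin: t₂g³ eg², CFSE = 0.0Δo = 0 kJ/mol.
Low-spin: t₂g⁵ eg⁰, orbital CFSE = -2.0Δo = -244 kJ/mol; plus 2 excess pairs × P = +678 kJ/mol; total 434 kJ/mol.
E(LS) − E(HS) = 434 − (0) = 434 kJ/mol.

434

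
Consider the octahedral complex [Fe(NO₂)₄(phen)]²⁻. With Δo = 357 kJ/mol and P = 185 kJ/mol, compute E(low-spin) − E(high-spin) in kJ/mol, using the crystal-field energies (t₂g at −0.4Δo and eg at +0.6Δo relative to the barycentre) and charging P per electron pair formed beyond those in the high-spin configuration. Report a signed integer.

Ligand charges: 4×(-1) from NO₂⁻ and 1×(+0) from phen sum to -4; with overall charge -2, Fe is +2.
Fe is in group 8, so Fe²⁺ is d⁶ (8 − 2 = 6).
In the high-spin limit (t₂g⁴ eg²) the orbital term is -0.4Δo = -143 kJ/mol, with no excess pairing.
Low-spin t₂g⁶ eg⁰ gives -2.4Δo = -857 kJ/mol, but forming 2 extra pairs costs 2P = 370 kJ/mol, so E(LS) = -857 + 370 = -487 kJ/mol.
E(LS) − E(HS) = -487 − (-143) = -344 kJ/mol.

-344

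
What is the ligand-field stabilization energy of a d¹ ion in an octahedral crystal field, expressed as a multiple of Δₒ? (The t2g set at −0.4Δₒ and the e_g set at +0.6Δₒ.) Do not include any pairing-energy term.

-0.4 Δₒ

For octahedral d¹ the high- and low-spin configurations coincide.
Configuration: t2g^1 e_g^0.
CFSE = 1(-0.4Δₒ) + 0(0.6Δₒ) = -0.4Δₒ + 0.0Δₒ = -0.4Δₒ.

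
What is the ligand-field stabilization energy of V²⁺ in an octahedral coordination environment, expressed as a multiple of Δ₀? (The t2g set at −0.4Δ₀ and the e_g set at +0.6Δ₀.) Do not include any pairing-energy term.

V sits in group 5; removing 2 electrons leaves V²⁺ with 5 − 2 = 3 d electrons.
Configuration: t2g^3 e_g^0.
CFSE = 3(-0.4Δ₀) + 0(0.6Δ₀) = -1.2Δ₀ + 0.0Δ₀ = -1.2Δ₀.

-1.2 Δ₀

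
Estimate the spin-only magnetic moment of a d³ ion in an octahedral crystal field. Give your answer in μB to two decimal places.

3.87 μB

Configuration: t2g^3 e_g^0 → 3 unpaired electrons.
μ(spin-only) = √[3(3+2)] = √15 ≈ 3.87 μB.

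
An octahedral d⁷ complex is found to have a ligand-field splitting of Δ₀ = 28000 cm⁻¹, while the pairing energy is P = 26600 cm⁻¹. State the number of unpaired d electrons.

1

With Δ₀ > P the complex is low-spin.
Configuration: t₂g⁶ eg¹.
Unpaired electrons: 1.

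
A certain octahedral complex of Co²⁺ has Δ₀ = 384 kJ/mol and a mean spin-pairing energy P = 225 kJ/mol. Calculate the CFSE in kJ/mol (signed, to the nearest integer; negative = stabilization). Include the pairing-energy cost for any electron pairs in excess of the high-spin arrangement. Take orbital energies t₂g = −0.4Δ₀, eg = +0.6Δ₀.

-466

Co²⁺: group 9, so d-count = 9 − 2 = 7.
Δ₀ > P, so pairing is preferred: the ground state is low-spin.
That gives t₂g⁶ eg¹.
Orbital CFSE = -1.8Δ₀ = -1.8 × 384 = -691 kJ/mol.
Excess pairs vs high-spin: 3 − 2 = 1; pairing cost = +225 kJ/mol.
Net CFSE = -691 + 225 = -466 kJ/mol.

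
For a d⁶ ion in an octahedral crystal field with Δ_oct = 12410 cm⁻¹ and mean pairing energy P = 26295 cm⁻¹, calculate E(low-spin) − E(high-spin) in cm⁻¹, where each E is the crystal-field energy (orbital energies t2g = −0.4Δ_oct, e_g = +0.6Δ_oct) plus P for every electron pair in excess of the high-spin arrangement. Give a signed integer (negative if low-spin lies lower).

27770

High-spin: t2g^4 e_g^2, CFSE = -0.4Δ_oct = -4964 cm⁻¹.
Low-spin t2g^6 e_g^0 gives -2.4Δ_oct = -29784 cm⁻¹, but forming 2 extra pairs costs 2P = 52590 cm⁻¹, so E(LS) = -29784 + 52590 = 22806 cm⁻¹.
E(LS) − E(HS) = 22806 − (-4964) = 27770 cm⁻¹.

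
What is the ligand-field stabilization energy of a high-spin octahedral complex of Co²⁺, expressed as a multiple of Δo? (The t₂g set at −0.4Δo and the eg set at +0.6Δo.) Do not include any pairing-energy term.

Co sits in group 9; removing 2 electrons leaves Co²⁺ with 9 − 2 = 7 d electrons.
Configuration: t₂g⁵ eg².
CFSE = 5(-0.4Δo) + 2(0.6Δo) = -2.0Δo + 1.2Δo = -0.8Δo.

-0.8 Δo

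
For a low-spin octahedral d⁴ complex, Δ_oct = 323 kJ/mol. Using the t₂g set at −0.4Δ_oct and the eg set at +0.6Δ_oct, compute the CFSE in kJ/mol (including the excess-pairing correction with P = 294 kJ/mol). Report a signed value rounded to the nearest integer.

-223

Configuration: t₂g⁴ eg⁰.
CFSE(orbital) = 4×(-0.4Δ_oct) + 0×(0.6Δ_oct) = -1.6Δ_oct; with Δ_oct = 323 kJ/mol that is -517 kJ/mol.
Pairing penalty: 1 pair vs 0 in the high-spin reference → 1 extra × P = 294 kJ/mol.
Combining: -517 + 294 = -223 kJ/mol.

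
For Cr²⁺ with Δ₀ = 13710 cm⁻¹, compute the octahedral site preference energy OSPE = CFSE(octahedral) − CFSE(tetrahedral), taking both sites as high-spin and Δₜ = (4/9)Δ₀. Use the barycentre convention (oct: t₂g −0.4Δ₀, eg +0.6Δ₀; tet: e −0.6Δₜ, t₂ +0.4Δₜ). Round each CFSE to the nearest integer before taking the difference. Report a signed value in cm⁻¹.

-5789

Cr is in group 6, so Cr²⁺ is d⁴ (6 − 2 = 4).
Octahedral high-spin t2g^3 e_g^1: CFSE = -0.6 × 13710 = -8226 cm⁻¹.
Tetrahedral: e^2 t2^2, CFSE = 2(−0.6) + 2(+0.4) = -0.4Δₜ = -0.4 × (4/9) × 13710 = -2437 cm⁻¹.
Subtracting, OSPE = -8226 − (-2437) = -5789 cm⁻¹.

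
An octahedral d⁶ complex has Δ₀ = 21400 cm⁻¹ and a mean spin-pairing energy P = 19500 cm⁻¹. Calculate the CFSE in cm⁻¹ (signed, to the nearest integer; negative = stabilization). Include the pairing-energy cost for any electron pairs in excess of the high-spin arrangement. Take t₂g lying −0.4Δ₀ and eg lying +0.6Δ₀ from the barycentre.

Here Δ₀ > P (21400 > 19500), so the low-spin state is favoured.
That gives t₂g⁶ eg⁰.
Orbital CFSE = -2.4Δ₀ = -2.4 × 21400 = -51360 cm⁻¹.
Excess pairs vs high-spin: 3 − 1 = 2; pairing cost = +39000 cm⁻¹.
Net CFSE = -51360 + 39000 = -12360 cm⁻¹.

-12360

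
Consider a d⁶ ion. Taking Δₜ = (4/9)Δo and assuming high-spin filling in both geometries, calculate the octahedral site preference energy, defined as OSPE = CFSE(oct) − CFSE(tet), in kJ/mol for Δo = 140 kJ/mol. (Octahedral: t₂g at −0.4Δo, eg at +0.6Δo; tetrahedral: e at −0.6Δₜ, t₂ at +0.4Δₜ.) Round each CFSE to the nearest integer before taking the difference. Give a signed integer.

-19

Octahedral (high-spin): t₂g⁴ eg², CFSE = 4(−0.4) + 2(+0.6) = -0.4Δo = -0.4 × 140 = -56 kJ/mol.
Tetrahedral e³ t₂³ gives -0.6Δₜ = -0.6 × (4/9) × 140 = -37 kJ/mol.
Subtracting, OSPE = -56 − (-37) = -19 kJ/mol.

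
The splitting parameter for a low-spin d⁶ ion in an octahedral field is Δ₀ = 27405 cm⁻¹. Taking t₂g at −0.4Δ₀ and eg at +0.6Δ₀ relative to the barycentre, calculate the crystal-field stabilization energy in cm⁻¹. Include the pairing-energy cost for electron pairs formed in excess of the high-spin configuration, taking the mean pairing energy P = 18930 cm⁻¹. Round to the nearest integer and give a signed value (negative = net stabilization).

Electron filling gives t₂g⁶ eg⁰.
CFSE(orbital) = 6×(-0.4Δ₀) + 0×(0.6Δ₀) = -2.4Δ₀; with Δ₀ = 27405 cm⁻¹ that is -65772 cm⁻¹.
Pairing penalty: 3 pairs vs 1 in the high-spin reference → 2 extra × P = 37860 cm⁻¹.
Overall CFSE = -65772 + 37860 = -27912 cm⁻¹.

-27912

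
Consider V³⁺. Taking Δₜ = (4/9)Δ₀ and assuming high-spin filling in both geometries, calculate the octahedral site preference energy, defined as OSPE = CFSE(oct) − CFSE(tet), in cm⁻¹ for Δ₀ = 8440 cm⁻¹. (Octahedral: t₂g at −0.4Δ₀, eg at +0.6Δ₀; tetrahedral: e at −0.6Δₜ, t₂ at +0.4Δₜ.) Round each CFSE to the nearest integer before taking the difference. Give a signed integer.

V sits in group 5; removing 3 electrons leaves V³⁺ with 5 − 3 = 2 d electrons.
In an octahedral site d² (HS) is t2g^2 e_g^0, giving CFSE(oct) = -0.8Δ₀ = -6752 cm⁻¹.
Tetrahedral: e^2 t2^0, CFSE = 2(−0.6) + 0(+0.4) = -1.2Δₜ = -1.2 × (4/9) × 8440 = -4501 cm⁻¹.
OSPE = -6752 − (-4501) = -2251 cm⁻¹.

-2251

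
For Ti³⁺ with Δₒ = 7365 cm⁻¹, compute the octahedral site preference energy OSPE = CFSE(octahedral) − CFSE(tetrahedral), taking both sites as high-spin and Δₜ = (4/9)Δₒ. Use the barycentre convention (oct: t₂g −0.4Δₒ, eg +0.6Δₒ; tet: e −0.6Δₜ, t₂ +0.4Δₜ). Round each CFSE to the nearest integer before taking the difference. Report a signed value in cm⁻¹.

Ti is in group 4, so Ti³⁺ is d¹ (4 − 3 = 1).
Octahedral (high-spin): t₂g¹ eg⁰, CFSE = 1(−0.4) + 0(+0.6) = -0.4Δₒ = -0.4 × 7365 = -2946 cm⁻¹.
In a tetrahedral site the filling is e¹ t₂⁰: CFSE(tet) = -0.6Δₜ = -0.6 × (4/9)(7365) = -1964 cm⁻¹.
OSPE = CFSE(oct) − CFSE(tet) = -2946 − (-1964) = -982 cm⁻¹.

-982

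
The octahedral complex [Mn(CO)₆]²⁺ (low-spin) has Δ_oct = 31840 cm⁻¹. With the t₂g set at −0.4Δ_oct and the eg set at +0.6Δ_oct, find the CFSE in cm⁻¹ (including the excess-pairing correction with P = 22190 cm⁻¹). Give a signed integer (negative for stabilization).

-19300

CO is neutral, so the +2 overall charge sits on Mn: oxidation state +2.
Group 7 minus oxidation state +2 gives a d⁵ configuration for Mn²⁺.
Electron filling gives t₂g⁵ eg⁰.
CFSE(orbital) = 5×(-0.4Δ_oct) + 0×(0.6Δ_oct) = -2.0Δ_oct; with Δ_oct = 31840 cm⁻¹ that is -63680 cm⁻¹.
Relative to high-spin t₂g³ eg² (0 paired), the low-spin configuration has 2 additional pairs, contributing +2 × 22190 = +44380 cm⁻¹.
Combining: -63680 + 44380 = -19300 cm⁻¹.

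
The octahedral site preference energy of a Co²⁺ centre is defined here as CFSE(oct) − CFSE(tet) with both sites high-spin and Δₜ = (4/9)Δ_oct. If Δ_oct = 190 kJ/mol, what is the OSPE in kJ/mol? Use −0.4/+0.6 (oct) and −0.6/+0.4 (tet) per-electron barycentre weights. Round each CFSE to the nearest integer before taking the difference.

-51

Co sits in group 9; removing 2 electrons leaves Co²⁺ with 9 − 2 = 7 d electrons.
Octahedral high-spin t₂g⁵ eg²: CFSE = -0.8 × 190 = -152 kJ/mol.
Tetrahedral: e⁴ t₂³, CFSE = 4(−0.6) + 3(+0.4) = -1.2Δₜ = -1.2 × (4/9) × 190 = -101 kJ/mol.
Subtracting, OSPE = -152 − (-101) = -51 kJ/mol.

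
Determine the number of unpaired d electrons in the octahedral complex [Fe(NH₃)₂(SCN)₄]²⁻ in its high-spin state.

4

Ligand charges: 2×(+0) from NH₃ and 4×(-1) from SCN⁻ sum to -4; with overall charge -2, Fe is +2.
Fe sits in group 8; removing 2 electrons leaves Fe²⁺ with 8 − 2 = 6 d electrons.
Configuration: t2g^4 e_g^2, giving 4 unpaired electrons.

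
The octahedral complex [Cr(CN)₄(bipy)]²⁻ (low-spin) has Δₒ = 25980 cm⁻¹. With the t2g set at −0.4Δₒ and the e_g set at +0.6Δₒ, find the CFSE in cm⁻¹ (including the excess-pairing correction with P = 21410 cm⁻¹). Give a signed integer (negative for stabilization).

Ligand charges: 4×(-1) from CN⁻ and 1×(+0) from bipy sum to -4; with overall charge -2, Cr is +2.
Cr sits in group 6; removing 2 electrons leaves Cr²⁺ with 6 − 2 = 4 d electrons.
The d⁴ electrons fill as t2g^4 e_g^0.
Orbital CFSE = 4(-0.4) + 0(0.6) = -1.6Δₒ = -1.6 × 25980 = -41568 cm⁻¹.
High-spin d⁴ would be t2g^3 e_g^1 with 0 pairs; low-spin has 1, so 1 excess pair costs +1P = +21410 cm⁻¹.
Overall CFSE = -41568 + 21410 = -20158 cm⁻¹.

-20158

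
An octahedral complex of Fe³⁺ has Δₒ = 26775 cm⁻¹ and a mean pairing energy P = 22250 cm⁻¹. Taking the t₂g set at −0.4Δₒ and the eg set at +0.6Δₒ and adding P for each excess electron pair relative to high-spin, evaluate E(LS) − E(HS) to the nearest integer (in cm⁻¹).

-9050

Group 8 minus oxidation state +3 gives a d⁵ configuration for Fe³⁺.
High-spin d⁵ fills as t₂g³ eg² with CFSE 3(−0.4) + 2(+0.6) = 0.0Δₒ = 0 cm⁻¹.
For low-spin the configuration is t₂g⁵ eg⁰: orbital energy -2.0 × 26775 = -53550 cm⁻¹, and 2 additional pairs relative to high-spin add 44500 cm⁻¹, giving -9050 cm⁻¹.
The difference is -9050 − (0) = -9050 cm⁻¹, so low-spin lies lower.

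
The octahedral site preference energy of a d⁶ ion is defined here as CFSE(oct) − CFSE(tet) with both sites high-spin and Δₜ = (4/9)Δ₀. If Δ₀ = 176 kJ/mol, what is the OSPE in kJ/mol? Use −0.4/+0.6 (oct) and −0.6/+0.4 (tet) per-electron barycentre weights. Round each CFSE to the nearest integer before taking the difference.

Octahedral (high-spin): t₂g⁴ eg², CFSE = 4(−0.4) + 2(+0.6) = -0.4Δ₀ = -0.4 × 176 = -70 kJ/mol.
Tetrahedral: e³ t₂³, CFSE = 3(−0.6) + 3(+0.4) = -0.6Δₜ = -0.6 × (4/9) × 176 = -47 kJ/mol.
Subtracting, OSPE = -70 − (-47) = -23 kJ/mol.

-23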